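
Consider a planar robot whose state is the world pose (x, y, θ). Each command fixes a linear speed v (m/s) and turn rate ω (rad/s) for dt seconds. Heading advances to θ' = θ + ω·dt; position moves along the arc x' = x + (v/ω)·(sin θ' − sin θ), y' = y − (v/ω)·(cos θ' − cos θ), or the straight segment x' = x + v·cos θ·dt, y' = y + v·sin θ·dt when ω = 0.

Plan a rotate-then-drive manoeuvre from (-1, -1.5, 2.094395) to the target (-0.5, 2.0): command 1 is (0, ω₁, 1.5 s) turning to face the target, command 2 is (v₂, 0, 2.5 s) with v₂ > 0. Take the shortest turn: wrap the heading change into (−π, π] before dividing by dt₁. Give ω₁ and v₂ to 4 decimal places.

ω₁ = -0.4437, v₂ = 1.4142

heading to target = atan2(2−-1.5, -0.5−-1) = 1.4289
Δθ = wrap(1.4289 − 2.0944) = -0.6655; ω₁ = Δθ/dt₁ = -0.4437
distance = √((-0.5−-1)² + (2−-1.5)²) = 3.5355; v₂ = distance/dt₂ = 1.4142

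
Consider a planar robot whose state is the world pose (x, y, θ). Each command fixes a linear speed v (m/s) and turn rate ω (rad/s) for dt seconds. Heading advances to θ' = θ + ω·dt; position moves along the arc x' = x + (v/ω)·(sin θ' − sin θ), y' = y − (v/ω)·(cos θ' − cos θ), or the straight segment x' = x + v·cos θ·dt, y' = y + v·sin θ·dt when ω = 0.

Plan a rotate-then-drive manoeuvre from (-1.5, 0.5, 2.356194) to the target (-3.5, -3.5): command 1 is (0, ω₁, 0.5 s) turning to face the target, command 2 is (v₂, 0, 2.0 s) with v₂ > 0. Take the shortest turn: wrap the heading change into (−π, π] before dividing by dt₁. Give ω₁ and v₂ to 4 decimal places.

ω₁ = 3.7851, v₂ = 2.2361

heading to target = atan2(-3.5−0.5, -3.5−-1.5) = -2.0344
Δθ = wrap(-2.0344 − 2.3562) = 1.8925; ω₁ = Δθ/dt₁ = 3.7851
distance = √((-3.5−-1.5)² + (-3.5−0.5)²) = 4.4721; v₂ = distance/dt₂ = 2.2361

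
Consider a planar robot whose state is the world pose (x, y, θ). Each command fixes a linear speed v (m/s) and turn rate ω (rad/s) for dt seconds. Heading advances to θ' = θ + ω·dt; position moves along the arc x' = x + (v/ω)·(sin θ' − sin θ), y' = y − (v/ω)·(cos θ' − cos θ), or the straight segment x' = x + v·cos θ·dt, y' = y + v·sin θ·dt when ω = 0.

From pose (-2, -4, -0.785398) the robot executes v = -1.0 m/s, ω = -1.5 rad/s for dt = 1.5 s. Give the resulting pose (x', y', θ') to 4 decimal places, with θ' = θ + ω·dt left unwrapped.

(-1.5993, -2.8657, -3.0354)

θ' = -0.7854 + -1.5·1.5 = -3.0354
R = v/ω = -1.0/-1.5 = 0.6667
x' = -2 + 0.6667·(sin -3.0354 − sin -0.7854) = -1.5993
y' = -4 − 0.6667·(cos -3.0354 − cos -0.7854) = -2.8657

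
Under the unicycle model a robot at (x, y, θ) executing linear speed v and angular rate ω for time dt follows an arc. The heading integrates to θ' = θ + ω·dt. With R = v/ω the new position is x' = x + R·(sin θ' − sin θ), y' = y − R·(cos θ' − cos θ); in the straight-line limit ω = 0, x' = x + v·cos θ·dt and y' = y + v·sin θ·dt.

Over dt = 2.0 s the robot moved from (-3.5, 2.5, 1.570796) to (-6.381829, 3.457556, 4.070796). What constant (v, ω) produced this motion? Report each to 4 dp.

v = 2.0000, ω = 1.2500

Δθ = 4.070796 − 1.570796 = 2.500000
ω = Δθ/dt = 2.500000/2.0 = 1.2500
R = Δx/(sin θ' − sin θ) = 1.6000
v = R·ω = 1.6000·1.2500 = 2.0000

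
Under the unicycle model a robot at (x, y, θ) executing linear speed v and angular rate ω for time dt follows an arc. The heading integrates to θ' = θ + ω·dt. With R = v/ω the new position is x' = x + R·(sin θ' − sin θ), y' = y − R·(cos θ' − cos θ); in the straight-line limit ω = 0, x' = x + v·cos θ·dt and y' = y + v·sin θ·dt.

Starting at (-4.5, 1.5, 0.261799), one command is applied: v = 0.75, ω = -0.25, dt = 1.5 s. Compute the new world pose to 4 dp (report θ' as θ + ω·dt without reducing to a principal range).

θ' = 0.2618 + -0.25·1.5 = -0.1132
R = v/ω = 0.75/-0.25 = -3.0000
x' = -4.5 + -3.0000·(sin -0.1132 − sin 0.2618) = -3.3847
y' = 1.5 − -3.0000·(cos -0.1132 − cos 0.2618) = 1.5830

(-3.3847, 1.5830, -0.1132)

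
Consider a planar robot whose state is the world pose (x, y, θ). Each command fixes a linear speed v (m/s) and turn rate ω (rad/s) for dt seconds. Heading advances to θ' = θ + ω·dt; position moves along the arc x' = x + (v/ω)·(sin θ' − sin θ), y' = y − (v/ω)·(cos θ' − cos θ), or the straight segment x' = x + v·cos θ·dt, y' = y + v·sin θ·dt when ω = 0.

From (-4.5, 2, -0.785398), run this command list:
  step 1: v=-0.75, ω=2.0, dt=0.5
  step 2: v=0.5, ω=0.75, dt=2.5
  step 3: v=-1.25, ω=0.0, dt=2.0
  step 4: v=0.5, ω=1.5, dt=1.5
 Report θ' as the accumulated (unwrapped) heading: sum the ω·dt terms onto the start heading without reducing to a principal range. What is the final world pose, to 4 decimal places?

(-3.7684, 0.8683, 4.3396)

step 1: θ'=0.2146 (R=-0.3750) → pose (-4.8450, 2.1012, 0.2146)
step 2: θ'=2.0896 (R=0.6667) → pose (-4.4081, 3.0832, 2.0896)
step 3: θ'=2.0896 (straight) → pose (-3.1684, 0.9121, 2.0896)
step 4: θ'=4.3396 (R=0.3333) → pose (-3.7684, 0.8683, 4.3396)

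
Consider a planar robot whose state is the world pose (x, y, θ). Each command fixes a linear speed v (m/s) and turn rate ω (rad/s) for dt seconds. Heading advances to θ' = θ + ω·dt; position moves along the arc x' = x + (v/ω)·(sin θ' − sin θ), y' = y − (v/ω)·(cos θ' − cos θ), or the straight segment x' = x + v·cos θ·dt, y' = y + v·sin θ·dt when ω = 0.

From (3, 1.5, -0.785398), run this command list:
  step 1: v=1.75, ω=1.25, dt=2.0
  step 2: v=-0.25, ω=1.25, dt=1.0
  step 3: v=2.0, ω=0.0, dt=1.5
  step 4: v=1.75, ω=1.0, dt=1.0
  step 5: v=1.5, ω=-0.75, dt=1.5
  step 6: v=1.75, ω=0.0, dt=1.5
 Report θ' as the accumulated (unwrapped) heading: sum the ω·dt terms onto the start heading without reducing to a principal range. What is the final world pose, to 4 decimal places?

step 1: θ'=1.7146 (R=1.4000) → pose (5.3755, 2.6906, 1.7146)
step 2: θ'=2.9646 (R=-0.2000) → pose (5.5382, 2.5224, 2.9646)
step 3: θ'=2.9646 (straight) → pose (2.5851, 3.0506, 2.9646)
step 4: θ'=3.9646 (R=1.7500) → pose (0.9939, 2.5179, 3.9646)
step 5: θ'=2.8396 (R=-2.0000) → pose (-1.0674, 1.9685, 2.8396)
step 6: θ'=2.8396 (straight) → pose (-3.5736, 2.7492, 2.8396)

(-3.5736, 2.7492, 2.8396)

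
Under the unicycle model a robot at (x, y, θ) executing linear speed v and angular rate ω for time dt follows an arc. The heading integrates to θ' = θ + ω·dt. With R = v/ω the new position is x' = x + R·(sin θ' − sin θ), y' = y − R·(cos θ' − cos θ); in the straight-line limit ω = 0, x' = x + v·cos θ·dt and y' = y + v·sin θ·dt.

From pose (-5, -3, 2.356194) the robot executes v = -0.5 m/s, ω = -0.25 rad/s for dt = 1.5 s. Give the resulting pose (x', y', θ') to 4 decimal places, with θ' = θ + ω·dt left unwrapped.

θ' = 2.3562 + -0.25·1.5 = 1.9812
R = v/ω = -0.5/-0.25 = 2.0000
x' = -5 + 2.0000·(sin 1.9812 − sin 2.3562) = -4.5803
y' = -3 − 2.0000·(cos 1.9812 − cos 2.3562) = -3.6163

(-4.5803, -3.6163, 1.9812)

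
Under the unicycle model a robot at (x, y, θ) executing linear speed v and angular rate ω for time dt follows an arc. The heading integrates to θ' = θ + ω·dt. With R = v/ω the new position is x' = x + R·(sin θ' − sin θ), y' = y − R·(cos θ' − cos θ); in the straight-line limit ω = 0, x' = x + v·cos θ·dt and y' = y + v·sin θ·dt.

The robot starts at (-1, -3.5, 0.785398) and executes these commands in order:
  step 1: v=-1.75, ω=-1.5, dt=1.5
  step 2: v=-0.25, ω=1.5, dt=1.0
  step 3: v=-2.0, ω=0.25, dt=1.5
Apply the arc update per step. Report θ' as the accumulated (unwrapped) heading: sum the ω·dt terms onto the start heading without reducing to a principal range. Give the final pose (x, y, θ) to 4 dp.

step 1: θ'=-1.4646 (R=1.1667) → pose (-2.9851, -2.7987, -1.4646)
step 2: θ'=0.0354 (R=-0.1667) → pose (-3.1567, -2.6498, 0.0354)
step 3: θ'=0.4104 (R=-8.0000) → pose (-6.0653, -3.3091, 0.4104)

(-6.0653, -3.3091, 0.4104)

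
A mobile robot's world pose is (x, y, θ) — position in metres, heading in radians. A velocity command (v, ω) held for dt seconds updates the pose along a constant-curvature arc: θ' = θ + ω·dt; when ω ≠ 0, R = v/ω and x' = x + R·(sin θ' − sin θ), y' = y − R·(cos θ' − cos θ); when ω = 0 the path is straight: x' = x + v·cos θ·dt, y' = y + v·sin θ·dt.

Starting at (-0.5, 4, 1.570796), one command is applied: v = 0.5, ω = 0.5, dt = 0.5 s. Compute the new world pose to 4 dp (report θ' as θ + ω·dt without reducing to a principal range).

θ' = 1.5708 + 0.5·0.5 = 1.8208
R = v/ω = 0.5/0.5 = 1.0000
x' = -0.5 + 1.0000·(sin 1.8208 − sin 1.5708) = -0.5311
y' = 4 − 1.0000·(cos 1.8208 − cos 1.5708) = 4.2474

(-0.5311, 4.2474, 1.8208)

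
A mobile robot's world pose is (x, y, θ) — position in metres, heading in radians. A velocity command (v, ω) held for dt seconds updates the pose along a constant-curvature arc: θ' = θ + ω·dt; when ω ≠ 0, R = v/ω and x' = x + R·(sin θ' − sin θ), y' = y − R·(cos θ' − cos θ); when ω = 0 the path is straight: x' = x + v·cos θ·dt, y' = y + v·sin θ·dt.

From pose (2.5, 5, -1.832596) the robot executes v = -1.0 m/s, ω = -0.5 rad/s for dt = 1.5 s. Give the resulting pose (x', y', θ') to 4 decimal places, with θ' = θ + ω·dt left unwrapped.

(3.3712, 6.1779, -2.5826)

θ' = -1.8326 + -0.5·1.5 = -2.5826
R = v/ω = -1.0/-0.5 = 2.0000
x' = 2.5 + 2.0000·(sin -2.5826 − sin -1.8326) = 3.3712
y' = 5 − 2.0000·(cos -2.5826 − cos -1.8326) = 6.1779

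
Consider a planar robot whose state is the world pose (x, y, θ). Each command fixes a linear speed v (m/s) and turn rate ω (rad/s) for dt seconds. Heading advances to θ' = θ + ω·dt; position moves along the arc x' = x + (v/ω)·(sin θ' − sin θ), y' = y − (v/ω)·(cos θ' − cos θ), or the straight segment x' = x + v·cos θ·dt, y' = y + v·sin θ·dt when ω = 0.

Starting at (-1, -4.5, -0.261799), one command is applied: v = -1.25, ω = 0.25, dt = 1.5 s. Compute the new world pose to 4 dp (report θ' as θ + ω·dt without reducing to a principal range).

(-2.8589, -4.3616, 0.1132)

θ' = -0.2618 + 0.25·1.5 = 0.1132
R = v/ω = -1.25/0.25 = -5.0000
x' = -1 + -5.0000·(sin 0.1132 − sin -0.2618) = -2.8589
y' = -4.5 − -5.0000·(cos 0.1132 − cos -0.2618) = -4.3616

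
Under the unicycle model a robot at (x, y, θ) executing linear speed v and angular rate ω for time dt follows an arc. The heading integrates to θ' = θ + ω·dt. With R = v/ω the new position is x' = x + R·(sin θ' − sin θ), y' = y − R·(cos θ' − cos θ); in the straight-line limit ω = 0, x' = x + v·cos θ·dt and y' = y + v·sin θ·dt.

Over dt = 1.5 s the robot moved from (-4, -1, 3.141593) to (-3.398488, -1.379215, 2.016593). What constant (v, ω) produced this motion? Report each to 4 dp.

Δθ = 2.016593 − 3.141593 = -1.125000
ω = Δθ/dt = -1.125000/1.5 = -0.7500
R = Δx/(sin θ' − sin θ) = 0.6667
v = R·ω = 0.6667·-0.7500 = -0.5000

v = -0.5000, ω = -0.7500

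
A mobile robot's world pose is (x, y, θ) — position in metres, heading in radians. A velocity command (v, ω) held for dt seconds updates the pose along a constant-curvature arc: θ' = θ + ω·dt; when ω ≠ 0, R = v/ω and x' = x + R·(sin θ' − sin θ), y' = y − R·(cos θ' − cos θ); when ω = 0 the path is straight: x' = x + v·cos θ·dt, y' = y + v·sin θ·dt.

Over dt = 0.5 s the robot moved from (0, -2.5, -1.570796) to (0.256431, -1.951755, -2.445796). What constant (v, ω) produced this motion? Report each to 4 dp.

Δθ = -2.445796 − -1.570796 = -0.875000
ω = Δθ/dt = -0.875000/0.5 = -1.7500
R = −Δy/(cos θ' − cos θ) = 0.7143
v = R·ω = 0.7143·-1.7500 = -1.2500

v = -1.2500, ω = -1.7500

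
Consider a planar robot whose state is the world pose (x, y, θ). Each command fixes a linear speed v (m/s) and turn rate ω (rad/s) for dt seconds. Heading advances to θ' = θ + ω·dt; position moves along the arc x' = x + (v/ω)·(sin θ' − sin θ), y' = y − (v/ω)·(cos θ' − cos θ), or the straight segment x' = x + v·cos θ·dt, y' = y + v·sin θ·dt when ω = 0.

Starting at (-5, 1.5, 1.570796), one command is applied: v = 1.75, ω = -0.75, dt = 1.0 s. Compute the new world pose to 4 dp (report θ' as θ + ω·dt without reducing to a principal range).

(-4.3739, 3.0905, 0.8208)

θ' = 1.5708 + -0.75·1.0 = 0.8208
R = v/ω = 1.75/-0.75 = -2.3333
x' = -5 + -2.3333·(sin 0.8208 − sin 1.5708) = -4.3739
y' = 1.5 − -2.3333·(cos 0.8208 − cos 1.5708) = 3.0905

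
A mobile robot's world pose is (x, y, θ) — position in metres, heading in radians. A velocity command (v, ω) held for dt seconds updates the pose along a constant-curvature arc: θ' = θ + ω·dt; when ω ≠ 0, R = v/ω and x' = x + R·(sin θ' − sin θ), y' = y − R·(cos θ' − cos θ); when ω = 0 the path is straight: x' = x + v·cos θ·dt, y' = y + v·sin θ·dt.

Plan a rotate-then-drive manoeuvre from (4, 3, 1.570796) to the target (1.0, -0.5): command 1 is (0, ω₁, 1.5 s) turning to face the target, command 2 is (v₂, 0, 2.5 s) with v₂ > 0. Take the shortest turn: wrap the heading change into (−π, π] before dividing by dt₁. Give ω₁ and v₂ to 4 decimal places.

heading to target = atan2(-0.5−3, 1−4) = -2.2794
Δθ = wrap(-2.2794 − 1.5708) = 2.4330; ω₁ = Δθ/dt₁ = 1.6220
distance = √((1−4)² + (-0.5−3)²) = 4.6098; v₂ = distance/dt₂ = 1.8439

ω₁ = 1.6220, v₂ = 1.8439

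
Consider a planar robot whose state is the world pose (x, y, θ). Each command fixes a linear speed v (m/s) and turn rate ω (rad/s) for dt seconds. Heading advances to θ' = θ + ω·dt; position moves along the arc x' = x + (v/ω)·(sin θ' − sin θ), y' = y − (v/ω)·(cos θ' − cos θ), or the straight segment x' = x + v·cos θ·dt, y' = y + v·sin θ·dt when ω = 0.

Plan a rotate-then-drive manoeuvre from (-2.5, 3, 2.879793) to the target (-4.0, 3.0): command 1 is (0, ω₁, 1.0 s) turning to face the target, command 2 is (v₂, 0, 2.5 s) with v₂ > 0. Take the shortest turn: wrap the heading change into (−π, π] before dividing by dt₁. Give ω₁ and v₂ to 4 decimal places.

ω₁ = 0.2618, v₂ = 0.6000

heading to target = atan2(3−3, -4−-2.5) = 3.1416
Δθ = wrap(3.1416 − 2.8798) = 0.2618; ω₁ = Δθ/dt₁ = 0.2618
distance = √((-4−-2.5)² + (3−3)²) = 1.5000; v₂ = distance/dt₂ = 0.6000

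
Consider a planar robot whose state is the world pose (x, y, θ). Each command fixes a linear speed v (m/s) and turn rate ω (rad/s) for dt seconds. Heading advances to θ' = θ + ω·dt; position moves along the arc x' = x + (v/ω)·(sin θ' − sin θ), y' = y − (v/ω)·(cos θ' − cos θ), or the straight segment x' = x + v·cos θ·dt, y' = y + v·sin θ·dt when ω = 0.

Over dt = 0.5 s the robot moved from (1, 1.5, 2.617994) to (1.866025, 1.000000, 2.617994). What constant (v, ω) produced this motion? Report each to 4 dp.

v = -2.0000, ω = 0.0000

Δθ = 2.617994 − 2.617994 = 0.000000
ω = Δθ/dt = 0.000000/0.5 = 0.0000
ω = 0 → v = (Δx·cos θ + Δy·sin θ)/dt = -2.0000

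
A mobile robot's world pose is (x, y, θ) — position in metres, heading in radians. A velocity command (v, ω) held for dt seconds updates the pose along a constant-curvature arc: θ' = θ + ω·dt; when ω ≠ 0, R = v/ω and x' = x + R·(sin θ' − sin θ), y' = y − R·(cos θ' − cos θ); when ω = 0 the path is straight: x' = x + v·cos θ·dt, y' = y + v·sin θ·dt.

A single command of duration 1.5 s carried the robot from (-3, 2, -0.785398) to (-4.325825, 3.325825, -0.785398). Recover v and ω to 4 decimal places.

Δθ = -0.785398 − -0.785398 = 0.000000
ω = Δθ/dt = 0.000000/1.5 = 0.0000
ω = 0 → v = (Δx·cos θ + Δy·sin θ)/dt = -1.2500

v = -1.2500, ω = 0.0000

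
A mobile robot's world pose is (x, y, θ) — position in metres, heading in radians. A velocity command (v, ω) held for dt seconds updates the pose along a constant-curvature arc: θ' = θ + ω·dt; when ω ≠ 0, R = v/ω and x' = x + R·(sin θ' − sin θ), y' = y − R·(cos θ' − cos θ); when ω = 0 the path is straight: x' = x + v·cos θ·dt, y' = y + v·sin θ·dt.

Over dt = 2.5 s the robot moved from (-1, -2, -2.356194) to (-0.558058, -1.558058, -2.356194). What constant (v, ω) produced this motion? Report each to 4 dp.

v = -0.2500, ω = 0.0000

Δθ = -2.356194 − -2.356194 = 0.000000
ω = Δθ/dt = 0.000000/2.5 = 0.0000
ω = 0 → v = (Δx·cos θ + Δy·sin θ)/dt = -0.2500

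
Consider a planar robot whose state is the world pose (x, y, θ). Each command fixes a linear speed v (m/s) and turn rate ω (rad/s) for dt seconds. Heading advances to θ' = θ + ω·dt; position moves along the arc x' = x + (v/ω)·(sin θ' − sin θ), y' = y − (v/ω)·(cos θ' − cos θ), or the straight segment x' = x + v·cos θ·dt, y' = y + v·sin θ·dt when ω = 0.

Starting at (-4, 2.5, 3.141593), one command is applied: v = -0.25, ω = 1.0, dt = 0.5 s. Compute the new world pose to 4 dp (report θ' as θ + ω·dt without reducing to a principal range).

θ' = 3.1416 + 1.0·0.5 = 3.6416
R = v/ω = -0.25/1.0 = -0.2500
x' = -4 + -0.2500·(sin 3.6416 − sin 3.1416) = -3.8801
y' = 2.5 − -0.2500·(cos 3.6416 − cos 3.1416) = 2.5306

(-3.8801, 2.5306, 3.6416)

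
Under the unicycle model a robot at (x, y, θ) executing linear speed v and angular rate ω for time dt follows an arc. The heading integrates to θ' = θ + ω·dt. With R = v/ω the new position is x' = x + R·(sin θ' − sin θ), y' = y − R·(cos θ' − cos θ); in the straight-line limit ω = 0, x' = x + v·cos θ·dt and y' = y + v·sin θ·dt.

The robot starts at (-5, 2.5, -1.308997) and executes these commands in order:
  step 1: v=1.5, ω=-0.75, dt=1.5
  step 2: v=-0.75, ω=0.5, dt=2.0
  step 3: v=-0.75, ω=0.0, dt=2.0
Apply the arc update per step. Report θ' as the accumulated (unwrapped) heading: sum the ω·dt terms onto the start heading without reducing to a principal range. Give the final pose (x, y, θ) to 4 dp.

(-5.3254, 3.2929, -1.4340)

step 1: θ'=-2.4340 (R=-2.0000) → pose (-5.6318, 0.4625, -2.4340)
step 2: θ'=-1.4340 (R=-1.5000) → pose (-5.1209, 1.8070, -1.4340)
step 3: θ'=-1.4340 (straight) → pose (-5.3254, 3.2929, -1.4340)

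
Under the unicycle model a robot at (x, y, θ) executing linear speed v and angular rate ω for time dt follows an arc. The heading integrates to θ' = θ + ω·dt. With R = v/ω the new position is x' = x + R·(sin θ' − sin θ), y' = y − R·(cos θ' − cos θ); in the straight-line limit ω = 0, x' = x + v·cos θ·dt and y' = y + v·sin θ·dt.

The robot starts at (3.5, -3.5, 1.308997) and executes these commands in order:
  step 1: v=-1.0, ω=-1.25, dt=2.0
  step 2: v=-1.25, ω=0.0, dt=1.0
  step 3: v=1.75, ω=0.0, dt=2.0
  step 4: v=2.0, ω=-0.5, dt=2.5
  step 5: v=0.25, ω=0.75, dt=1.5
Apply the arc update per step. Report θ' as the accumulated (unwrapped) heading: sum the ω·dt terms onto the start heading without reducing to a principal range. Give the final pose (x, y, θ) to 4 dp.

step 1: θ'=-1.1910 (R=0.8000) → pose (1.9843, -3.5895, -1.1910)
step 2: θ'=-1.1910 (straight) → pose (1.5209, -2.4286, -1.1910)
step 3: θ'=-1.1910 (straight) → pose (2.8184, -5.6792, -1.1910)
step 4: θ'=-2.4410 (R=-4.0000) → pose (1.6821, -10.2200, -2.4410)
step 5: θ'=-1.3160 (R=0.3333) → pose (1.5744, -10.5588, -1.3160)

(1.5744, -10.5588, -1.3160)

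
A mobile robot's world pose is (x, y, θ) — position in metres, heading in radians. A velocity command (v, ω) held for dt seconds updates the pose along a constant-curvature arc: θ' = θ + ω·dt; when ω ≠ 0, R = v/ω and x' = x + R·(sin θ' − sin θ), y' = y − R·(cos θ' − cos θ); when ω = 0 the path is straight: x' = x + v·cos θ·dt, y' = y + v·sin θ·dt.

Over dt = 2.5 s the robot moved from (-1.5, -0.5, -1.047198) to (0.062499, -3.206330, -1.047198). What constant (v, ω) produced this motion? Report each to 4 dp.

v = 1.2500, ω = 0.0000

Δθ = -1.047198 − -1.047198 = 0.000000
ω = Δθ/dt = 0.000000/2.5 = 0.0000
ω = 0 → v = (Δx·cos θ + Δy·sin θ)/dt = 1.2500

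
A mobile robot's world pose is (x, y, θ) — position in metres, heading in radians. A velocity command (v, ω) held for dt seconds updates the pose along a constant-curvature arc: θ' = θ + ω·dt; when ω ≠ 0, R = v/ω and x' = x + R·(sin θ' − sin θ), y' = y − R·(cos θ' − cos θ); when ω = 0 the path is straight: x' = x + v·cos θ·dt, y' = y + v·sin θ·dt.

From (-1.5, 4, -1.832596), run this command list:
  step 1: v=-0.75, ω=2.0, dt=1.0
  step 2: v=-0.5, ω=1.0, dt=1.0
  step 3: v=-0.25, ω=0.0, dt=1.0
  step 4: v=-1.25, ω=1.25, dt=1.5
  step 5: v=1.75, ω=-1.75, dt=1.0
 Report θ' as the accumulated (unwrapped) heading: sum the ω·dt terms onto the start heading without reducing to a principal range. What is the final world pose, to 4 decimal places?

step 1: θ'=0.1674 (R=-0.3750) → pose (-1.9247, 4.4668, 0.1674)
step 2: θ'=1.1674 (R=-0.5000) → pose (-2.3013, 4.1701, 1.1674)
step 3: θ'=1.1674 (straight) → pose (-2.3994, 3.9401, 1.1674)
step 4: θ'=3.0424 (R=-1.0000) → pose (-1.5787, 2.5525, 3.0424)
step 5: θ'=1.2924 (R=-1.0000) → pose (-2.4412, 3.8224, 1.2924)

(-2.4412, 3.8224, 1.2924)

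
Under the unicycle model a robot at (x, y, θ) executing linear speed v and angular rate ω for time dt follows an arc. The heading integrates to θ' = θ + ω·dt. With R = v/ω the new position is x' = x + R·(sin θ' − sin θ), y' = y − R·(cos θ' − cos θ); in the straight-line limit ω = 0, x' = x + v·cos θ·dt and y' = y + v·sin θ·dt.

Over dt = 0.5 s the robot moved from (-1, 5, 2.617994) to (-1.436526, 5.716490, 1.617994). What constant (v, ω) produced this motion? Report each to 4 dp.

Δθ = 1.617994 − 2.617994 = -1.000000
ω = Δθ/dt = -1.000000/0.5 = -2.0000
R = −Δy/(cos θ' − cos θ) = -0.8750
v = R·ω = -0.8750·-2.0000 = 1.7500

v = 1.7500, ω = -2.0000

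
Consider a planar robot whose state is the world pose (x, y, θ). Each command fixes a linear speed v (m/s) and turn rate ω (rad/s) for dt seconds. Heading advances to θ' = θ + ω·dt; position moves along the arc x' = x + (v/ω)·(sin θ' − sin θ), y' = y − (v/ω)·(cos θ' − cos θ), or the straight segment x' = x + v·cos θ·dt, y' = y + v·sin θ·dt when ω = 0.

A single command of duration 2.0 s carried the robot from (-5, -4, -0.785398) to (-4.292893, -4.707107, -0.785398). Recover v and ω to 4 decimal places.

Δθ = -0.785398 − -0.785398 = 0.000000
ω = Δθ/dt = 0.000000/2.0 = 0.0000
ω = 0 → v = (Δx·cos θ + Δy·sin θ)/dt = 0.5000

v = 0.5000, ω = 0.0000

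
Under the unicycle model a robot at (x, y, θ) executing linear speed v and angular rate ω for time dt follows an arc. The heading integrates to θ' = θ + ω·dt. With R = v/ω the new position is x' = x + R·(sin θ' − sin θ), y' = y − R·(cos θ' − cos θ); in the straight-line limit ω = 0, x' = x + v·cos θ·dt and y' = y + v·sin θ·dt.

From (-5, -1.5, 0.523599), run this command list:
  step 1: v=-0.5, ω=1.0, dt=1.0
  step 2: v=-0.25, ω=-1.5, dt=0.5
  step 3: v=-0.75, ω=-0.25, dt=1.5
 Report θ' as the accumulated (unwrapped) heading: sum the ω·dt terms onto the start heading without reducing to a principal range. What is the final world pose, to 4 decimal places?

step 1: θ'=1.5236 (R=-0.5000) → pose (-5.2494, -1.9094, 1.5236)
step 2: θ'=0.7736 (R=0.1667) → pose (-5.2995, -2.0208, 0.7736)
step 3: θ'=0.3986 (R=3.0000) → pose (-6.2312, -2.6394, 0.3986)

(-6.2312, -2.6394, 0.3986)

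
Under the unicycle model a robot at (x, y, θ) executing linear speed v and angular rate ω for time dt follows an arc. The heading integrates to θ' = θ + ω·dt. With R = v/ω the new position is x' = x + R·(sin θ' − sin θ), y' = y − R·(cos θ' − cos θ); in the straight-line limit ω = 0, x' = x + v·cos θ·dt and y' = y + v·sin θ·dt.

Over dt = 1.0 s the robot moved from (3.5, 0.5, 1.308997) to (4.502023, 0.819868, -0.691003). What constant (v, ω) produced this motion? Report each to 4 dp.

Δθ = -0.691003 − 1.308997 = -2.000000
ω = Δθ/dt = -2.000000/1.0 = -2.0000
R = Δx/(sin θ' − sin θ) = -0.6250
v = R·ω = -0.6250·-2.0000 = 1.2500

v = 1.2500, ω = -2.0000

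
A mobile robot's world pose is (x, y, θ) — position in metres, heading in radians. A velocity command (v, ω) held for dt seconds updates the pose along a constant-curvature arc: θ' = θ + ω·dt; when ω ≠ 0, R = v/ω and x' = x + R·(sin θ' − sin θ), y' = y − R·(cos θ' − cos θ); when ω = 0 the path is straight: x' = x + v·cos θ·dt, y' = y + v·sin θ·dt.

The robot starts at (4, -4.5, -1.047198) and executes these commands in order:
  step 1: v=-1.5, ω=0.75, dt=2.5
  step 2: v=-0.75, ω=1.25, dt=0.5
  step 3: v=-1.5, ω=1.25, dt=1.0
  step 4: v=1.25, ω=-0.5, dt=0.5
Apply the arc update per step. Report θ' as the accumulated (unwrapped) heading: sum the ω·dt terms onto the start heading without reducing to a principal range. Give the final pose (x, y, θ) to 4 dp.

step 1: θ'=0.8278 (R=-2.0000) → pose (0.7951, -4.1470, 0.8278)
step 2: θ'=1.4528 (R=-0.6000) → pose (0.6411, -4.4823, 1.4528)
step 3: θ'=2.7028 (R=-1.2000) → pose (1.3229, -5.7099, 2.7028)
step 4: θ'=2.4528 (R=-2.5000) → pose (0.7960, -5.3767, 2.4528)

(0.7960, -5.3767, 2.4528)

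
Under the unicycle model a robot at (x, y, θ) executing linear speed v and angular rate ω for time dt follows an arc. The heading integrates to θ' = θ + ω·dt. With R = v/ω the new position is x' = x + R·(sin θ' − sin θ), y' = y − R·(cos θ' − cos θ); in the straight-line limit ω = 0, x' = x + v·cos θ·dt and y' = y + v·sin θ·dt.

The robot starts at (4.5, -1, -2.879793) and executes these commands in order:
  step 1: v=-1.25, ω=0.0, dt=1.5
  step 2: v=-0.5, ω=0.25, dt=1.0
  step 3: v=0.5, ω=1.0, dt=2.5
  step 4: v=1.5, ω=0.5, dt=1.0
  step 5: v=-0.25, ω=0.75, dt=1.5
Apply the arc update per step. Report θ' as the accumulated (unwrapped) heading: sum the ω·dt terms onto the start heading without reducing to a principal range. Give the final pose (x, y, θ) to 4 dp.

step 1: θ'=-2.8798 (straight) → pose (6.3111, -0.5147, -2.8798)
step 2: θ'=-2.6298 (R=-2.0000) → pose (6.7730, -0.3266, -2.6298)
step 3: θ'=-0.1298 (R=0.5000) → pose (6.9531, -1.2583, -0.1298)
step 4: θ'=0.3702 (R=3.0000) → pose (8.4268, -1.0803, 0.3702)
step 5: θ'=1.4952 (R=-0.3333) → pose (8.2151, -1.3659, 1.4952)

(8.2151, -1.3659, 1.4952)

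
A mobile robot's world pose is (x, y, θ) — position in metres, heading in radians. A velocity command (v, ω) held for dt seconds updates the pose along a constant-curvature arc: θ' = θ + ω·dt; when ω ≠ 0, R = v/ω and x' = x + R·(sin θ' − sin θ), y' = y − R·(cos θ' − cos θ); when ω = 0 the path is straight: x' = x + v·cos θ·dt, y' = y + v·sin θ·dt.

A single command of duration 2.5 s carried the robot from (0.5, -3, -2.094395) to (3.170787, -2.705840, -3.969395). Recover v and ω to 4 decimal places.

v = -1.2500, ω = -0.7500

Δθ = -3.969395 − -2.094395 = -1.875000
ω = Δθ/dt = -1.875000/2.5 = -0.7500
R = Δx/(sin θ' − sin θ) = 1.6667
v = R·ω = 1.6667·-0.7500 = -1.2500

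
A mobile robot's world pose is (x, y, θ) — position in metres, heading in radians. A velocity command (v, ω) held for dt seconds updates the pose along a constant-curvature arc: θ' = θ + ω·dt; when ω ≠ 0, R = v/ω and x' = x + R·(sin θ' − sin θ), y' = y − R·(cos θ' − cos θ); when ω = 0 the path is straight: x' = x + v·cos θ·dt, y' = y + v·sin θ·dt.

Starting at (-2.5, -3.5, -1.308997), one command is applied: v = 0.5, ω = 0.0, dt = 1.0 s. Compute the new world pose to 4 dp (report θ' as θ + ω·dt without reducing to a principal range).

θ' = -1.3090 + 0.0·1.0 = -1.3090
ω = 0 → straight: x' = -2.5 + 0.5·cos(-1.3090)·1.0 = -2.3706
y' = -3.5 + 0.5·sin(-1.3090)·1.0 = -3.9830

(-2.3706, -3.9830, -1.3090)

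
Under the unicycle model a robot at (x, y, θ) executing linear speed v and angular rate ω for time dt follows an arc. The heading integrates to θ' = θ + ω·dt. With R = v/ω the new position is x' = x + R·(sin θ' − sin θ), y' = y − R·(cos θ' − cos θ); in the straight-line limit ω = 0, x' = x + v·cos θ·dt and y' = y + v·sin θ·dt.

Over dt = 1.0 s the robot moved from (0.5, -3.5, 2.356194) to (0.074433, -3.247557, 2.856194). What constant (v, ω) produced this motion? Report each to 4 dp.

v = 0.5000, ω = 0.5000

Δθ = 2.856194 − 2.356194 = 0.500000
ω = Δθ/dt = 0.500000/1.0 = 0.5000
R = Δx/(sin θ' − sin θ) = 1.0000
v = R·ω = 1.0000·0.5000 = 0.5000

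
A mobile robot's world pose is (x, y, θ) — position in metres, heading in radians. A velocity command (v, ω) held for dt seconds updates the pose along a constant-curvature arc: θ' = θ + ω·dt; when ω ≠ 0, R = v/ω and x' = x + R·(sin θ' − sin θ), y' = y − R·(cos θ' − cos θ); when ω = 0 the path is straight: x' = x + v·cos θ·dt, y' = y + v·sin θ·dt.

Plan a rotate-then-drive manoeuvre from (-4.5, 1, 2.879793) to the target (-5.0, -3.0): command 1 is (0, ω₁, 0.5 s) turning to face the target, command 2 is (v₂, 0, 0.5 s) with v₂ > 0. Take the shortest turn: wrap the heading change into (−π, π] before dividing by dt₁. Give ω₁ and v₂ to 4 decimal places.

heading to target = atan2(-3−1, -5−-4.5) = -1.6952
Δθ = wrap(-1.6952 − 2.8798) = 1.7082; ω₁ = Δθ/dt₁ = 3.4165
distance = √((-5−-4.5)² + (-3−1)²) = 4.0311; v₂ = distance/dt₂ = 8.0623

ω₁ = 3.4165, v₂ = 8.0623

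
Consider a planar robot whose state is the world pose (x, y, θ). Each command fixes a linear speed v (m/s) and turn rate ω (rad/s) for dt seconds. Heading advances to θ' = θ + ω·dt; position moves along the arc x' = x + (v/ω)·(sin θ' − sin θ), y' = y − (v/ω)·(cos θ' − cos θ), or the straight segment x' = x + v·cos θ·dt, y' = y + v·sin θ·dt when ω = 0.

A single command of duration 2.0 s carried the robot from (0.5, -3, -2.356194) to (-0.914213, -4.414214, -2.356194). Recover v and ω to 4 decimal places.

Δθ = -2.356194 − -2.356194 = 0.000000
ω = Δθ/dt = 0.000000/2.0 = 0.0000
ω = 0 → v = (Δx·cos θ + Δy·sin θ)/dt = 1.0000

v = 1.0000, ω = 0.0000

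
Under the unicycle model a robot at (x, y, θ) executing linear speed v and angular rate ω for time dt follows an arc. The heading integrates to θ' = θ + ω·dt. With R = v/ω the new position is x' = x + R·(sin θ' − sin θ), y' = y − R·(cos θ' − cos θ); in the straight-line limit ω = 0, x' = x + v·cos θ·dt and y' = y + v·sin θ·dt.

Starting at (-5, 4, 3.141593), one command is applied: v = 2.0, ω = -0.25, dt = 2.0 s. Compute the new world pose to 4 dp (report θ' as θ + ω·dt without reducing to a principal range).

(-8.8354, 4.9793, 2.6416)

θ' = 3.1416 + -0.25·2.0 = 2.6416
R = v/ω = 2.0/-0.25 = -8.0000
x' = -5 + -8.0000·(sin 2.6416 − sin 3.1416) = -8.8354
y' = 4 − -8.0000·(cos 2.6416 − cos 3.1416) = 4.9793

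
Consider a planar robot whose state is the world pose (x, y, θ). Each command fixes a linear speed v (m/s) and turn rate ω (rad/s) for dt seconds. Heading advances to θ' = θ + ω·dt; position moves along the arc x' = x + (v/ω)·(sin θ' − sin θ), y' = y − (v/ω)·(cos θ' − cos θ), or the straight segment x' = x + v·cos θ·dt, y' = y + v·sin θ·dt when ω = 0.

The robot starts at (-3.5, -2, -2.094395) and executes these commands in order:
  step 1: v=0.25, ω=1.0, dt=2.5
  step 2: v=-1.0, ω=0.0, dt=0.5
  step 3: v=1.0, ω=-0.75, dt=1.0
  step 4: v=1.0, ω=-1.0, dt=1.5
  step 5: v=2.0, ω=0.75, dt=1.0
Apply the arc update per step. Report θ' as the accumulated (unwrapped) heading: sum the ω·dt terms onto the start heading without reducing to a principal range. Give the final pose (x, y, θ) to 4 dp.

step 1: θ'=0.4056 (R=0.2500) → pose (-3.1848, -2.3547, 0.4056)
step 2: θ'=0.4056 (straight) → pose (-3.6443, -2.5520, 0.4056)
step 3: θ'=-0.3444 (R=-1.3333) → pose (-2.6680, -2.5221, -0.3444)
step 4: θ'=-1.8444 (R=-1.0000) → pose (-2.0428, -3.7336, -1.8444)
step 5: θ'=-1.0944 (R=2.6667) → pose (-1.8451, -5.6770, -1.0944)

(-1.8451, -5.6770, -1.0944)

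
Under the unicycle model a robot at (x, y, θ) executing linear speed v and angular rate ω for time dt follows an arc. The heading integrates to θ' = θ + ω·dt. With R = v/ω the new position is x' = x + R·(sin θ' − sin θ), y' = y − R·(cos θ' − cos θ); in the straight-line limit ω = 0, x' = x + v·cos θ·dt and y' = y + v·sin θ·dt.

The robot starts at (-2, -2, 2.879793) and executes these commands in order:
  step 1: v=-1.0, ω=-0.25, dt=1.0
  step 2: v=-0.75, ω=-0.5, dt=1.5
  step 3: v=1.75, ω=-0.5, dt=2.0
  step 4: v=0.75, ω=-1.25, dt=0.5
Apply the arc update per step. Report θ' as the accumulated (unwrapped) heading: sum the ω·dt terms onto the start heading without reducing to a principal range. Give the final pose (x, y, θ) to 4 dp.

step 1: θ'=2.6298 (R=4.0000) → pose (-1.0763, -2.3762, 2.6298)
step 2: θ'=1.8798 (R=1.5000) → pose (-0.3820, -3.2279, 1.8798)
step 3: θ'=0.8798 (R=-3.5000) → pose (0.2552, 0.0671, 0.8798)
step 4: θ'=0.2548 (R=-0.6000) → pose (0.5663, 0.2653, 0.2548)

(0.5663, 0.2653, 0.2548)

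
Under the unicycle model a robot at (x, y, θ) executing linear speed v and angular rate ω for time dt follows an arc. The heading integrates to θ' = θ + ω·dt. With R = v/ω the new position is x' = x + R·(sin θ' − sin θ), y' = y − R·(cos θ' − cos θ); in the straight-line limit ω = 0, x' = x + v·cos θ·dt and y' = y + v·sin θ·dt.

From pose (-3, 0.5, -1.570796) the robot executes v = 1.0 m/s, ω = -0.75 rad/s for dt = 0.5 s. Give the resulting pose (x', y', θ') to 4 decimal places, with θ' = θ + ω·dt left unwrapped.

(-3.0927, 0.0116, -1.9458)

θ' = -1.5708 + -0.75·0.5 = -1.9458
R = v/ω = 1.0/-0.75 = -1.3333
x' = -3 + -1.3333·(sin -1.9458 − sin -1.5708) = -3.0927
y' = 0.5 − -1.3333·(cos -1.9458 − cos -1.5708) = 0.0116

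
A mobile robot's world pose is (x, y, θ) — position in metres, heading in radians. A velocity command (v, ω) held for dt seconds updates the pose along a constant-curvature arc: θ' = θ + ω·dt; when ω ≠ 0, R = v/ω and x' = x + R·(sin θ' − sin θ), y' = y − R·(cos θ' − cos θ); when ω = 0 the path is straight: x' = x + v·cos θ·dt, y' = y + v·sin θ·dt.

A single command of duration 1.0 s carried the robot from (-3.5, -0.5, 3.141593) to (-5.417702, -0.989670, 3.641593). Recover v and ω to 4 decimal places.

Δθ = 3.641593 − 3.141593 = 0.500000
ω = Δθ/dt = 0.500000/1.0 = 0.5000
R = Δx/(sin θ' − sin θ) = 4.0000
v = R·ω = 4.0000·0.5000 = 2.0000

v = 2.0000, ω = 0.5000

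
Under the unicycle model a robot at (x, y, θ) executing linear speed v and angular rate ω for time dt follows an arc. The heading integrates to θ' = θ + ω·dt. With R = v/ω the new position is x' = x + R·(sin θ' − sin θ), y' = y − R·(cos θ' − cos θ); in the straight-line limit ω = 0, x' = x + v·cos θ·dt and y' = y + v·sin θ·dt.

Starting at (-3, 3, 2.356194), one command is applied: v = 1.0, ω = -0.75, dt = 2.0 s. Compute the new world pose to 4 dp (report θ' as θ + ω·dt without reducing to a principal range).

θ' = 2.3562 + -0.75·2.0 = 0.8562
R = v/ω = 1.0/-0.75 = -1.3333
x' = -3 + -1.3333·(sin 0.8562 − sin 2.3562) = -3.0643
y' = 3 − -1.3333·(cos 0.8562 − cos 2.3562) = 4.8166

(-3.0643, 4.8166, 0.8562)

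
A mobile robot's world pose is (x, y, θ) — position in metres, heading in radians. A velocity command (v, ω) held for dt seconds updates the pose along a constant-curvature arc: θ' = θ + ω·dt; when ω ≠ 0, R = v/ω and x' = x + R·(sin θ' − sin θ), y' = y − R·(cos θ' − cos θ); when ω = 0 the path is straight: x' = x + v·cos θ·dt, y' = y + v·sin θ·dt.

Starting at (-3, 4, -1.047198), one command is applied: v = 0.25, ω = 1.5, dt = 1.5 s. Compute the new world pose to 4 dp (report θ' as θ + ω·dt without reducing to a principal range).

(-2.7002, 4.0234, 1.2028)

θ' = -1.0472 + 1.5·1.5 = 1.2028
R = v/ω = 0.25/1.5 = 0.1667
x' = -3 + 0.1667·(sin 1.2028 − sin -1.0472) = -2.7002
y' = 4 − 0.1667·(cos 1.2028 − cos -1.0472) = 4.0234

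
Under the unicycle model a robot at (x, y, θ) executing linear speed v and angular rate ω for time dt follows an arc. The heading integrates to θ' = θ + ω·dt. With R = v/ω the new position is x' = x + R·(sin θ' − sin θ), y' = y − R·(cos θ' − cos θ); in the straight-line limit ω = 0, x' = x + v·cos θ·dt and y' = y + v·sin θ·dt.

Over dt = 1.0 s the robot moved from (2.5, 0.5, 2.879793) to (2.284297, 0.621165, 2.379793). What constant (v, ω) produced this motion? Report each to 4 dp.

Δθ = 2.379793 − 2.879793 = -0.500000
ω = Δθ/dt = -0.500000/1.0 = -0.5000
R = Δx/(sin θ' − sin θ) = -0.5000
v = R·ω = -0.5000·-0.5000 = 0.2500

v = 0.2500, ω = -0.5000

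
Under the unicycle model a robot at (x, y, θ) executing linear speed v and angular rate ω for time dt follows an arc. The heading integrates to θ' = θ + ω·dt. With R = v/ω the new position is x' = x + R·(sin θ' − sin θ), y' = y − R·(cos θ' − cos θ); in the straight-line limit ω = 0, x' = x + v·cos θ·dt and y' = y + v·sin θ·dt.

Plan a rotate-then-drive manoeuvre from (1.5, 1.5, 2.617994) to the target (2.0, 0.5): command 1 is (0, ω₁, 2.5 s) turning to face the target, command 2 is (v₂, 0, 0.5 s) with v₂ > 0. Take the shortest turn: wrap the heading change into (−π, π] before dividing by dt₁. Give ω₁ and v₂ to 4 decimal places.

ω₁ = 1.0232, v₂ = 2.2361

heading to target = atan2(0.5−1.5, 2−1.5) = -1.1071
Δθ = wrap(-1.1071 − 2.6180) = 2.5580; ω₁ = Δθ/dt₁ = 1.0232
distance = √((2−1.5)² + (0.5−1.5)²) = 1.1180; v₂ = distance/dt₂ = 2.2361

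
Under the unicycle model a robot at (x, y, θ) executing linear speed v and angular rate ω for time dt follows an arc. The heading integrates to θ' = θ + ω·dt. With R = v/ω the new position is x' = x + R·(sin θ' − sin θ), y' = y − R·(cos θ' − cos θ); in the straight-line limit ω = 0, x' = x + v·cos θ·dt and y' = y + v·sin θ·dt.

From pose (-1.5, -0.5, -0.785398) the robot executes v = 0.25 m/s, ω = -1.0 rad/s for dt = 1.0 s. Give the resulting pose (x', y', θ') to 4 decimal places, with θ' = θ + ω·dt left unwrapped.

θ' = -0.7854 + -1.0·1.0 = -1.7854
R = v/ω = 0.25/-1.0 = -0.2500
x' = -1.5 + -0.2500·(sin -1.7854 − sin -0.7854) = -1.4325
y' = -0.5 − -0.2500·(cos -1.7854 − cos -0.7854) = -0.7300

(-1.4325, -0.7300, -1.7854)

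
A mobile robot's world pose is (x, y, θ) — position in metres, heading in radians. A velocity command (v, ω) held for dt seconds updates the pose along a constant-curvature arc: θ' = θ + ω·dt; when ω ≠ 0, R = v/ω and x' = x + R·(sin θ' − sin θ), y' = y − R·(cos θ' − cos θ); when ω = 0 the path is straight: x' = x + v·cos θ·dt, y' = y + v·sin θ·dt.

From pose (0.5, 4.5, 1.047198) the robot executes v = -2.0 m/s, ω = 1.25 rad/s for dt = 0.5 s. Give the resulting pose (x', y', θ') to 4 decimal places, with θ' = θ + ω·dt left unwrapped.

(0.2939, 3.5380, 1.6722)

θ' = 1.0472 + 1.25·0.5 = 1.6722
R = v/ω = -2.0/1.25 = -1.6000
x' = 0.5 + -1.6000·(sin 1.6722 − sin 1.0472) = 0.2939
y' = 4.5 − -1.6000·(cos 1.6722 − cos 1.0472) = 3.5380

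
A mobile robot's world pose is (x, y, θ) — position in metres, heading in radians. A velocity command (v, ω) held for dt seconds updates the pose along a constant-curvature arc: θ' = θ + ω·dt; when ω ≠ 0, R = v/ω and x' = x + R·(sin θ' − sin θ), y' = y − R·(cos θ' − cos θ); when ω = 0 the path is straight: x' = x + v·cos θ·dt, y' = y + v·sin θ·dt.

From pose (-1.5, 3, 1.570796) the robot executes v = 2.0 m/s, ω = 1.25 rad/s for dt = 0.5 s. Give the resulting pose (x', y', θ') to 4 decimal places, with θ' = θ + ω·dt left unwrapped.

θ' = 1.5708 + 1.25·0.5 = 2.1958
R = v/ω = 2.0/1.25 = 1.6000
x' = -1.5 + 1.6000·(sin 2.1958 − sin 1.5708) = -1.8025
y' = 3 − 1.6000·(cos 2.1958 − cos 1.5708) = 3.9362

(-1.8025, 3.9362, 2.1958)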